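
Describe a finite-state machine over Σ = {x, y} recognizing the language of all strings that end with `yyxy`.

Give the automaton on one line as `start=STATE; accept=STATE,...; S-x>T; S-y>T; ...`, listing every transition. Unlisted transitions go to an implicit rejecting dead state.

Let each state record the length of the longest suffix of the input read so far that is also a prefix of `yyxy`. q1 means the last symbol is `y`; q2 means the last 2 symbols are `yy`; q3 means the last 3 symbols are `yyx`; q4 means the last 4 symbols are `yyxy`. Accept only at q4, where the string currently ends in `yyxy`.
5 states suffice.
        x   y  
>  q0   q0  q1 
   q1   q0  q2 
   q2   q3  q2 
   q3   q0  q4 
 * q4   q0  q2 
(> = start, * = accepting)

start=q0; accept=q4; q0-x>q0; q0-y>q1; q1-x>q0; q1-y>q2; q2-x>q3; q2-y>q2; q3-x>q0; q3-y>q4; q4-x>q0; q4-y>q2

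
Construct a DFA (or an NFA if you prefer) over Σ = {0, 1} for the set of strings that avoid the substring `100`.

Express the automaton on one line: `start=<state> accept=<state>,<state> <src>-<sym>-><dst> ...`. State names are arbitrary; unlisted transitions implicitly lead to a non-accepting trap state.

This is the complement of 'contains `100`'. Use the same substring-matching states — A through D holding how much of `100` has just been matched — but flip the accepting set: everything except the trap D accepts.
With 4 states:
       0  1 
>* A   A  B 
 * B   C  B 
 * C   D  B 
   D   D  D 
(> = start, * = accepting)

start=A accept=A,B,C A-0->A A-1->B B-0->C B-1->B C-0->D C-1->B D-0->D D-1->D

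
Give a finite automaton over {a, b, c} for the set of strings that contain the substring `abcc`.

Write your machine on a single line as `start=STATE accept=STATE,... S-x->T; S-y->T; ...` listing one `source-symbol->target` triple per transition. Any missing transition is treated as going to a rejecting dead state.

States q0..q3 record the length of the longest prefix of `abcc` that matches the current input suffix. Reaching q4 means `abcc` has been seen, and we stay there forever. Accept from q4.
5 states suffice.
        a   b   c  
>  q0   q1  q0  q0 
   q1   q1  q2  q0 
   q2   q1  q0  q3 
   q3   q1  q0  q4 
 * q4   q4  q4  q4 
(> = start, * = accepting)

start=q0; accept=q4; q0-a->q1; q0-b->q0; q0-c->q0; q1-a->q1; q1-b->q2; q1-c->q0; q2-a->q1; q2-b->q0; q2-c->q3; q3-a->q1; q3-b->q0; q3-c->q4; q4-a->q4; q4-b->q4; q4-c->q4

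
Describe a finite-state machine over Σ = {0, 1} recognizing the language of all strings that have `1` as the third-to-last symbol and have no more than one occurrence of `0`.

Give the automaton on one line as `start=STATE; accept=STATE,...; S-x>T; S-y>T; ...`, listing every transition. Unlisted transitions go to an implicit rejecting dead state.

Handle the two conditions separately and then intersect. One (15 states) tracks the last 3 symbols read; the other (3 states) tracks the count of `0`s, saturating at 2. Each combined state is a pair, one component from each; accept when both components accept. Minimizing collapses redundant product states.
A 12-state machine:
          0    1  
>  q0     q1   q2 
   q1     q3   q4 
   q2     q5   q6 
   q3     q3   q3 
   q4     q3   q7 
   q5     q3   q8 
   q6     q9  q10 
   q7     q3  q11 
 * q8     q3   q7 
 * q9     q3   q8 
 * q10    q9  q10 
 * q11    q3  q11 
(> = start, * = accepting)

start=q0; accept=q8,q9,q10,q11; q0-0>q1; q0-1>q2; q1-0>q3; q1-1>q4; q2-0>q5; q2-1>q6; q3-0>q3; q3-1>q3; q4-0>q3; q4-1>q7; q5-0>q3; q5-1>q8; q6-0>q9; q6-1>q10; q7-0>q3; q7-1>q11; q8-0>q3; q8-1>q7; q9-0>q3; q9-1>q8; q10-0>q9; q10-1>q10; q11-0>q3; q11-1>q11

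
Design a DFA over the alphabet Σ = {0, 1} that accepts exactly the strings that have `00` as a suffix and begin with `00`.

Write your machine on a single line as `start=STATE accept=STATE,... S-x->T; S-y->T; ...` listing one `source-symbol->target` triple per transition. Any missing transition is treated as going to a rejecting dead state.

Run two small machines in parallel and take their product. One (3 states) tracks how much of the suffix `00` has currently been matched; the other (4 states) tracks whether the input so far still matches the prefix `00`. Each combined state is a pair, one component from each; accept when both components accept.
An 8-state machine:
        0   1  
>  S0   S1  S2 
   S1   S3  S2 
   S2   S4  S2 
 * S3   S3  S5 
   S4   S6  S2 
   S5   S7  S5 
   S6   S6  S2 
   S7   S3  S5 
(> = start, * = accepting)

start=S0; accept=S3; S0-0->S1; S0-1->S2; S1-0->S3; S1-1->S2; S2-0->S4; S2-1->S2; S3-0->S3; S3-1->S5; S4-0->S6; S4-1->S2; S5-0->S7; S5-1->S5; S6-0->S6; S6-1->S2; S7-0->S3; S7-1->S5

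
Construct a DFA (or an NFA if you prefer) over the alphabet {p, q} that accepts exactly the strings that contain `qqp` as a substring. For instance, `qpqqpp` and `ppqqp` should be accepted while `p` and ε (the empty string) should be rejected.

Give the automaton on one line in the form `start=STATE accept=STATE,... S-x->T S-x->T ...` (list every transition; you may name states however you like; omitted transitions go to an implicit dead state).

States s0..s2 record the length of the longest prefix of `qqp` that matches the current input suffix. Reaching s3 means `qqp` has been seen, and we stay there forever. Accept from s3.
        p   q  
>  s0   s0  s1 
   s1   s0  s2 
   s2   s3  s2 
 * s3   s3  s3 
(> = start, * = accepting)

start=s0 accept=s3 s0-p->s0 s0-q->s1 s1-p->s0 s1-q->s2 s2-p->s3 s2-q->s2 s3-p->s3 s3-q->s3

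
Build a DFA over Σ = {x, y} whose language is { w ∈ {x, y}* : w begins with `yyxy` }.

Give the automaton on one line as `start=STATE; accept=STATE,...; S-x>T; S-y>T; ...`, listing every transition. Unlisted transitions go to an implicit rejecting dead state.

Check the first 4 symbols one by one: A through D record how many have matched `yyxy` so far; any wrong symbol goes to the dead state F. After all 4 match we enter the accepting sink E.
       x  y 
>  A   F  B 
   B   F  C 
   C   D  F 
   D   F  E 
 * E   E  E 
   F   F  F 
(> = start, * = accepting)

start=A; accept=E; A-x>F; A-y>B; B-x>F; B-y>C; C-x>D; C-y>F; D-x>F; D-y>E; E-x>E; E-y>E; F-x>F; F-y>F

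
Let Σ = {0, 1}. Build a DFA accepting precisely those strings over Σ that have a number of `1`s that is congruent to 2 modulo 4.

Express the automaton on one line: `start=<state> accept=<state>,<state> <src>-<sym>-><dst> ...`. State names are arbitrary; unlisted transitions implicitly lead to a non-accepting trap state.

start=q0 accept=q2 q0-0->q0 q0-1->q1 q1-0->q1 q1-1->q2 q2-0->q2 q2-1->q3 q3-0->q3 q3-1->q0

Keep the running count of `1`s modulo 4: each `1` advances along the cycle q0 → q1 → q2 → q3 → q0 while other symbols loop. Accept at q2.
        0   1  
>  q0   q0  q1 
   q1   q1  q2 
 * q2   q2  q3 
   q3   q3  q0 
(> = start, * = accepting)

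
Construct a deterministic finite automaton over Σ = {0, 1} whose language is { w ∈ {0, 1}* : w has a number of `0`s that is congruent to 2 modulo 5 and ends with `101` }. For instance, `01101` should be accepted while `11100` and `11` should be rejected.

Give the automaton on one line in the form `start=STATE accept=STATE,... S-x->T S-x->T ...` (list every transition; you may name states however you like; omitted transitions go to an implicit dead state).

start=q0 accept=q7 q0-0->q1 q0-1->q0 q1-0->q2 q1-1->q3 q2-0->q4 q2-1->q2 q3-0->q5 q3-1->q3 q4-0->q6 q4-1->q4 q5-0->q4 q5-1->q7 q6-0->q0 q6-1->q6 q7-0->q4 q7-1->q2

Run two small machines in parallel and take their product. The first has 5 states tracking the count of `0`s modulo 5; the second has 4 states tracking how much of the suffix `101` has currently been matched. A product state is a pair (one from each), accepting exactly when both do. After merging equivalent states the machine shrinks.
An 8-state machine:
        0   1  
>  q0   q1  q0 
   q1   q2  q3 
   q2   q4  q2 
   q3   q5  q3 
   q4   q6  q4 
   q5   q4  q7 
   q6   q0  q6 
 * q7   q4  q2 
(> = start, * = accepting)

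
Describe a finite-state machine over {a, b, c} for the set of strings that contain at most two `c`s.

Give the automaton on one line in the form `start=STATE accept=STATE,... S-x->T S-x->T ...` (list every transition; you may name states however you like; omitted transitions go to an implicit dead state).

start=s0 accept=s0,s1,s2 s0-a->s0 s0-b->s0 s0-c->s1 s1-a->s1 s1-b->s1 s1-c->s2 s2-a->s2 s2-b->s2 s2-c->s3 s3-a->s3 s3-b->s3 s3-c->s3

Only the number of `c`s matters, and only up to 3. Make a chain s0 → s1 → s2 → s3 advanced by each `c` (with s3 absorbing); every other symbol self-loops. The accepting set is {s0, s1, s2}.
With 4 states:
        a   b   c  
>* s0   s0  s0  s1 
 * s1   s1  s1  s2 
 * s2   s2  s2  s3 
   s3   s3  s3  s3 
(> = start, * = accepting)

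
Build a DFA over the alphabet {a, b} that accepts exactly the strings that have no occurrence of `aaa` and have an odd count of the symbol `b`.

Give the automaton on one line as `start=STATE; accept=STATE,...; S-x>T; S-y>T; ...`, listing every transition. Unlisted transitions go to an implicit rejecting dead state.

Run two small machines in parallel and take their product. The first has 4 states tracking partial matches of the forbidden pattern `aaa`; the second has 2 states tracking the count of `b`s modulo 2. A product state is a pair (one from each), accepting exactly when both do.
        a   b  
>  S0   S1  S2 
   S1   S3  S2 
 * S2   S4  S0 
   S3   S5  S2 
 * S4   S6  S0 
   S5   S5  S7 
 * S6   S7  S0 
   S7   S7  S5 
(> = start, * = accepting)

start=S0; accept=S2,S4,S6; S0-a>S1; S0-b>S2; S1-a>S3; S1-b>S2; S2-a>S4; S2-b>S0; S3-a>S5; S3-b>S2; S4-a>S6; S4-b>S0; S5-a>S5; S5-b>S7; S6-a>S7; S6-b>S0; S7-a>S7; S7-b>S5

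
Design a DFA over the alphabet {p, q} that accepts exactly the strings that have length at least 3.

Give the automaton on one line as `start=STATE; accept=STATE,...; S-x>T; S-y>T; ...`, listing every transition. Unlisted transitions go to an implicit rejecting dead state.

We only need to distinguish lengths 0, 1, …, 3, and '>3'. Chain S0 → S1 → S2 → S3 → S4 on every symbol, with S4 looping. Accepting states: {S3, S4}.
With 5 states:
        p   q  
>  S0   S1  S1 
   S1   S2  S2 
   S2   S3  S3 
 * S3   S4  S4 
 * S4   S4  S4 
(> = start, * = accepting)

start=S0; accept=S3,S4; S0-p>S1; S0-q>S1; S1-p>S2; S1-q>S2; S2-p>S3; S2-q>S3; S3-p>S4; S3-q>S4; S4-p>S4; S4-q>S4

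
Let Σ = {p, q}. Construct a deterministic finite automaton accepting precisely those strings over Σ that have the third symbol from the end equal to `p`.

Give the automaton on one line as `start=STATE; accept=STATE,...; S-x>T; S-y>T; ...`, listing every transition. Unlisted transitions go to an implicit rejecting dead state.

Because acceptance depends on a position counted from the end, the machine has to buffer the most recent 3 symbols. Make each state the string of the last up-to-3 symbols read; on input `x` shift the window left and append `x`. Accept when the buffered window has length 3 and begins with `p`.
With 15 states:
       p  q 
>  A   B  C 
   B   D  E 
   C   F  G 
   D   H  I 
   E   J  K 
   F   L  M 
   G   N  O 
 * H   H  I 
 * I   J  K 
 * J   L  M 
 * K   N  O 
   L   H  I 
   M   J  K 
   N   L  M 
   O   N  O 
(> = start, * = accepting)

start=A; accept=H,I,J,K; A-p>B; A-q>C; B-p>D; B-q>E; C-p>F; C-q>G; D-p>H; D-q>I; E-p>J; E-q>K; F-p>L; F-q>M; G-p>N; G-q>O; H-p>H; H-q>I; I-p>J; I-q>K; J-p>L; J-q>M; K-p>N; K-q>O; L-p>H; L-q>I; M-p>J; M-q>K; N-p>L; N-q>M; O-p>N; O-q>O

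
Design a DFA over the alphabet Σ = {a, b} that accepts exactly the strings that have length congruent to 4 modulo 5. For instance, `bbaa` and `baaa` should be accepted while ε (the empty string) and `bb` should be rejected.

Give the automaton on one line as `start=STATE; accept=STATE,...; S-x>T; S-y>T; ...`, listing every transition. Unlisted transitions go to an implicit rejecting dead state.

start=q0; accept=q4; q0-a>q1; q0-b>q1; q1-a>q2; q1-b>q2; q2-a>q3; q2-b>q3; q3-a>q4; q3-b>q4; q4-a>q0; q4-b>q0

Count input length modulo 5: every symbol advances one step around the cycle q0 → q1 → q2 → q3 → q4 → q0. Accept at q4.
A 5-state machine:
        a   b  
>  q0   q1  q1 
   q1   q2  q2 
   q2   q3  q3 
   q3   q4  q4 
 * q4   q0  q0 
(> = start, * = accepting)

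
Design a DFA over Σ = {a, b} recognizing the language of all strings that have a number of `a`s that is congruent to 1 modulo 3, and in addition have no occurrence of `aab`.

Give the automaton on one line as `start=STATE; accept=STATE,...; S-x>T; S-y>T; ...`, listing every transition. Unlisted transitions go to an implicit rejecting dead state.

Run two small machines in parallel and take their product. The first has 3 states tracking the count of `a`s modulo 3; the second has 4 states tracking partial matches of the forbidden pattern `aab`. A product state is a pair (one from each), accepting exactly when both do. Equivalent product states are then merged.
10 states suffice.
        a   b  
>  S0   S1  S0 
 * S1   S2  S3 
   S2   S4  S5 
 * S3   S6  S3 
   S4   S7  S5 
   S5   S5  S5 
   S6   S4  S8 
 * S7   S2  S5 
   S8   S9  S8 
   S9   S7  S0 
(> = start, * = accepting)

start=S0; accept=S1,S3,S7; S0-a>S1; S0-b>S0; S1-a>S2; S1-b>S3; S2-a>S4; S2-b>S5; S3-a>S6; S3-b>S3; S4-a>S7; S4-b>S5; S5-a>S5; S5-b>S5; S6-a>S4; S6-b>S8; S7-a>S2; S7-b>S5; S8-a>S9; S8-b>S8; S9-a>S7; S9-b>S0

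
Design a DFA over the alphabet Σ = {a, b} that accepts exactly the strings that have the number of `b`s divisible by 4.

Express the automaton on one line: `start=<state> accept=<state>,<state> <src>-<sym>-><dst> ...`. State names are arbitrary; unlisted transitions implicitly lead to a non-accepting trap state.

start=q0 accept=q0 q0-a->q0 q0-b->q1 q1-a->q1 q1-b->q2 q2-a->q2 q2-b->q3 q3-a->q3 q3-b->q0

Keep the running count of `b`s modulo 4: each `b` advances along the cycle q0 → q1 → q2 → q3 → q0 while other symbols loop. Accept at q0.
4 states suffice.
        a   b  
>* q0   q0  q1 
   q1   q1  q2 
   q2   q2  q3 
   q3   q3  q0 
(> = start, * = accepting)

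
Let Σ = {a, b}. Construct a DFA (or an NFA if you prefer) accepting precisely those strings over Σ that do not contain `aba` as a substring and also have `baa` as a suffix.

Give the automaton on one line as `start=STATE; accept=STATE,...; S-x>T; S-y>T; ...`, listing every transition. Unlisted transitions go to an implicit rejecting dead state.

Run two small machines in parallel and take their product. The first has 4 states tracking partial matches of the forbidden pattern `aba`; the second has 4 states tracking how much of the suffix `baa` has currently been matched. A product state is a pair (one from each), accepting exactly when both do. After merging equivalent states the machine shrinks.
With 7 states:
        a   b  
>  s0   s1  s2 
   s1   s1  s3 
   s2   s4  s2 
   s3   s5  s2 
   s4   s6  s3 
   s5   s5  s5 
 * s6   s1  s3 
(> = start, * = accepting)

start=s0; accept=s6; s0-a>s1; s0-b>s2; s1-a>s1; s1-b>s3; s2-a>s4; s2-b>s2; s3-a>s5; s3-b>s2; s4-a>s6; s4-b>s3; s5-a>s5; s5-b>s5; s6-a>s1; s6-b>s3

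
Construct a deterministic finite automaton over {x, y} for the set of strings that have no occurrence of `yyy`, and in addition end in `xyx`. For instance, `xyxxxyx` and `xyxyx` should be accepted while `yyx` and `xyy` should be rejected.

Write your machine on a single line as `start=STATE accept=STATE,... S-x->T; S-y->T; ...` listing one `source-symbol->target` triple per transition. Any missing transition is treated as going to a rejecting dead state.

start=q0; accept=q5; q0-x->q1; q0-y->q2; q1-x->q1; q1-y->q3; q2-x->q1; q2-y->q4; q3-x->q5; q3-y->q4; q4-x->q1; q4-y->q6; q5-x->q1; q5-y->q3; q6-x->q7; q6-y->q6; q7-x->q7; q7-y->q8; q8-x->q9; q8-y->q6; q9-x->q7; q9-y->q8

Handle the two conditions separately and then intersect. The first has 4 states tracking partial matches of the forbidden pattern `yyy`; the second has 4 states tracking how much of the suffix `xyx` has currently been matched. A product state is a pair (one from each), accepting exactly when both do.
10 states suffice.
        x   y  
>  q0   q1  q2 
   q1   q1  q3 
   q2   q1  q4 
   q3   q5  q4 
   q4   q1  q6 
 * q5   q1  q3 
   q6   q7  q6 
   q7   q7  q8 
   q8   q9  q6 
   q9   q7  q8 
(> = start, * = accepting)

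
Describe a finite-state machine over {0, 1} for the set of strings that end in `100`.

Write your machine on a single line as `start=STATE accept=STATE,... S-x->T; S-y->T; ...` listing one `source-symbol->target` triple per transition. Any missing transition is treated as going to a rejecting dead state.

Let each state record the length of the longest suffix of the input read so far that is also a prefix of `100`. S1 means the last symbol is `1`; S2 means the last 2 symbols are `10`; S3 means the last 3 symbols are `100`. Accept only at S3, where the string currently ends in `100`.
        0   1  
>  S0   S0  S1 
   S1   S2  S1 
   S2   S3  S1 
 * S3   S0  S1 
(> = start, * = accepting)

start=S0; accept=S3; S0-0->S0; S0-1->S1; S1-0->S2; S1-1->S1; S2-0->S3; S2-1->S1; S3-0->S0; S3-1->S1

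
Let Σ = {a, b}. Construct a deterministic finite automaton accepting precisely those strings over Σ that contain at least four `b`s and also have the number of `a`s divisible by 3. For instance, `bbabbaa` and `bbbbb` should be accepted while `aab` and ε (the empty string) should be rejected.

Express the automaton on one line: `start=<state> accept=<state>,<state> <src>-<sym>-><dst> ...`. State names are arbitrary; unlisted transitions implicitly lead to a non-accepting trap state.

start=S0 accept=S11 S0-a->S1 S0-b->S2 S1-a->S3 S1-b->S4 S2-a->S4 S2-b->S5 S3-a->S0 S3-b->S6 S4-a->S6 S4-b->S7 S5-a->S7 S5-b->S8 S6-a->S2 S6-b->S9 S7-a->S9 S7-b->S10 S8-a->S10 S8-b->S11 S9-a->S5 S9-b->S12 S10-a->S12 S10-b->S13 S11-a->S13 S11-b->S11 S12-a->S8 S12-b->S14 S13-a->S14 S13-b->S13 S14-a->S11 S14-b->S14

Handle the two conditions separately and then intersect. One (6 states) tracks the count of `b`s, saturating at 5; the other (3 states) tracks the count of `a`s modulo 3. Each combined state is a pair, one component from each; accept when both components accept. After merging equivalent states the machine shrinks.
A 15-state machine:
          a    b  
>  S0     S1   S2 
   S1     S3   S4 
   S2     S4   S5 
   S3     S0   S6 
   S4     S6   S7 
   S5     S7   S8 
   S6     S2   S9 
   S7     S9  S10 
   S8    S10  S11 
   S9     S5  S12 
   S10   S12  S13 
 * S11   S13  S11 
   S12    S8  S14 
   S13   S14  S13 
   S14   S11  S14 
(> = start, * = accepting)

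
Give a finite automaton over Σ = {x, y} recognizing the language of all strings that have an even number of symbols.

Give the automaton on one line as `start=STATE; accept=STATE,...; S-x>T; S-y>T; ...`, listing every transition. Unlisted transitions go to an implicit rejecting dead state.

start=A; accept=A; A-x>B; A-y>B; B-x>A; B-y>A

Only the length mod 2 matters, so use a 2-cycle: from any state, every input symbol moves to the next state, wrapping B back to A. Mark A accepting.
2 states suffice.
       x  y 
>* A   B  B 
   B   A  A 
(> = start, * = accepting)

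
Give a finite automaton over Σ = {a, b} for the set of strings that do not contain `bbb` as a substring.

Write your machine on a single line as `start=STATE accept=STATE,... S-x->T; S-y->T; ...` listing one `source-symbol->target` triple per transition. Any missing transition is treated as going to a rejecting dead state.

start=q0; accept=q0,q1,q2; q0-a->q0; q0-b->q1; q1-a->q0; q1-b->q2; q2-a->q0; q2-b->q3; q3-a->q3; q3-b->q3

This is the complement of 'contains `bbb`'. Use the same substring-matching states — q0 through q3 holding how much of `bbb` has just been matched — but flip the accepting set: everything except the trap q3 accepts.
        a   b  
>* q0   q0  q1 
 * q1   q0  q2 
 * q2   q0  q3 
   q3   q3  q3 
(> = start, * = accepting)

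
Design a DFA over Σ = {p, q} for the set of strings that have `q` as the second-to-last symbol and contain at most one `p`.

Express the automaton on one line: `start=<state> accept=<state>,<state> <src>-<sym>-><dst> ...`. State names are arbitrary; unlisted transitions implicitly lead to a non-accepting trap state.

start=S0 accept=S5,S6,S7 S0-p->S1 S0-q->S2 S1-p->S3 S1-q->S4 S2-p->S5 S2-q->S6 S3-p->S3 S3-q->S3 S4-p->S3 S4-q->S7 S5-p->S3 S5-q->S4 S6-p->S5 S6-q->S6 S7-p->S3 S7-q->S7

Run two small machines in parallel and take their product. The first has 7 states tracking the last 2 symbols read; the second has 3 states tracking the count of `p`s, saturating at 2. A product state is a pair (one from each), accepting exactly when both do. After merging equivalent states the machine shrinks.
        p   q  
>  S0   S1  S2 
   S1   S3  S4 
   S2   S5  S6 
   S3   S3  S3 
   S4   S3  S7 
 * S5   S3  S4 
 * S6   S5  S6 
 * S7   S3  S7 
(> = start, * = accepting)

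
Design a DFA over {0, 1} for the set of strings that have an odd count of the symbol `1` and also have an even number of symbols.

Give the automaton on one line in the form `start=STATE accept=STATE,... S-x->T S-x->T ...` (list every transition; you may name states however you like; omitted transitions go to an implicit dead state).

start=S0 accept=S3 S0-0->S1 S0-1->S2 S1-0->S0 S1-1->S3 S2-0->S3 S2-1->S0 S3-0->S2 S3-1->S1

Handle the two conditions separately and then intersect. One (2 states) tracks the count of `1`s modulo 2; the other (2 states) tracks the input length modulo 2. Each combined state is a pair, one component from each; accept when both components accept.
With 4 states:
        0   1  
>  S0   S1  S2 
   S1   S0  S3 
   S2   S3  S0 
 * S3   S2  S1 
(> = start, * = accepting)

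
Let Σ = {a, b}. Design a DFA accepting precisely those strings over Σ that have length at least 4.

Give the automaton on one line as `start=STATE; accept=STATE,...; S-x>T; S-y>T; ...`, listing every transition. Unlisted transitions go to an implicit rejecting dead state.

We only need to distinguish lengths 0, 1, …, 4, and '>4'. Chain S0 → S1 → S2 → S3 → S4 → S5 on every symbol, with S5 looping. Accepting states: {S4, S5}.
A 6-state machine:
        a   b  
>  S0   S1  S1 
   S1   S2  S2 
   S2   S3  S3 
   S3   S4  S4 
 * S4   S5  S5 
 * S5   S5  S5 
(> = start, * = accepting)

start=S0; accept=S4,S5; S0-a>S1; S0-b>S1; S1-a>S2; S1-b>S2; S2-a>S3; S2-b>S3; S3-a>S4; S3-b>S4; S4-a>S5; S4-b>S5; S5-a>S5; S5-b>S5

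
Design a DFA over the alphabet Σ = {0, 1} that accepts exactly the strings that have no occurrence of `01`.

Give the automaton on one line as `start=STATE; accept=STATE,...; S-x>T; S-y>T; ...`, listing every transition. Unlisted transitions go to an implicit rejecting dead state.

Track partial matches of the forbidden pattern `01`. State q2 is a dead state reached once `01` has occurred; every other state accepts. q0 means no part of `01` is currently matched.
3 states suffice.
        0   1  
>* q0   q1  q0 
 * q1   q1  q2 
   q2   q2  q2 
(> = start, * = accepting)

start=q0; accept=q0,q1; q0-0>q1; q0-1>q0; q1-0>q1; q1-1>q2; q2-0>q2; q2-1>q2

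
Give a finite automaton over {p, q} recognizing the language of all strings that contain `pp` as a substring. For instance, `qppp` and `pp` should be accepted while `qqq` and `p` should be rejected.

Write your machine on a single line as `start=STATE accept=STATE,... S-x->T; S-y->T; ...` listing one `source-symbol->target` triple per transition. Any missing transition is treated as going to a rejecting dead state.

States S0..S1 record the length of the longest prefix of `pp` that matches the current input suffix. Reaching S2 means `pp` has been seen, and we stay there forever. Accept from S2.
        p   q  
>  S0   S1  S0 
   S1   S2  S0 
 * S2   S2  S2 
(> = start, * = accepting)

start=S0; accept=S2; S0-p->S1; S0-q->S0; S1-p->S2; S1-q->S0; S2-p->S2; S2-q->S2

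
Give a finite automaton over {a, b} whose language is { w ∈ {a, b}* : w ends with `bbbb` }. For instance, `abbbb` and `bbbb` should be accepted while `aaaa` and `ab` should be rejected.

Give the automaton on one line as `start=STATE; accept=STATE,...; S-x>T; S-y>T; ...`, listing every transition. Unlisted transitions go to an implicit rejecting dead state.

start=s0; accept=s4; s0-a>s0; s0-b>s1; s1-a>s0; s1-b>s2; s2-a>s0; s2-b>s3; s3-a>s0; s3-b>s4; s4-a>s0; s4-b>s4

Let each state record the length of the longest suffix of the input read so far that is also a prefix of `bbbb`. s1 means the last symbol is `b`; s2 means the last 2 symbols are `bb`; s3 means the last 3 symbols are `bbb`; s4 means the last 4 symbols are `bbbb`. Accept only at s4, where the string currently ends in `bbbb`.
5 states suffice.
        a   b  
>  s0   s0  s1 
   s1   s0  s2 
   s2   s0  s3 
   s3   s0  s4 
 * s4   s0  s4 
(> = start, * = accepting)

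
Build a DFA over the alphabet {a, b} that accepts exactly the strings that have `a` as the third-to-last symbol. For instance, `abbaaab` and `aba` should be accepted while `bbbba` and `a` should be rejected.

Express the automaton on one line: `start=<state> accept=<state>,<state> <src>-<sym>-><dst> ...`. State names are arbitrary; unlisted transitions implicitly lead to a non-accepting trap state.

Because acceptance depends on a position counted from the end, the machine has to buffer the most recent 3 symbols. Make each state the string of the last up-to-3 symbols read; on input `x` shift the window left and append `x`. Accept when the buffered window has length 3 and begins with `a`.
A 15-state machine:
          a    b  
>  q0     q1   q2 
   q1     q3   q4 
   q2     q5   q6 
   q3     q7   q8 
   q4     q9  q10 
   q5    q11  q12 
   q6    q13  q14 
 * q7     q7   q8 
 * q8     q9  q10 
 * q9    q11  q12 
 * q10   q13  q14 
   q11    q7   q8 
   q12    q9  q10 
   q13   q11  q12 
   q14   q13  q14 
(> = start, * = accepting)

start=q0 accept=q7,q8,q9,q10 q0-a->q1 q0-b->q2 q1-a->q3 q1-b->q4 q2-a->q5 q2-b->q6 q3-a->q7 q3-b->q8 q4-a->q9 q4-b->q10 q5-a->q11 q5-b->q12 q6-a->q13 q6-b->q14 q7-a->q7 q7-b->q8 q8-a->q9 q8-b->q10 q9-a->q11 q9-b->q12 q10-a->q13 q10-b->q14 q11-a->q7 q11-b->q8 q12-a->q9 q12-b->q10 q13-a->q11 q13-b->q12 q14-a->q13 q14-b->q14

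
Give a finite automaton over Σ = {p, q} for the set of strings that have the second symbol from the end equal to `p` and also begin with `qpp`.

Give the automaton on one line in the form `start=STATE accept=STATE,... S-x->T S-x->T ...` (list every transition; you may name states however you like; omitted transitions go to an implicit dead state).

Handle the two conditions separately and then intersect. One (7 states) tracks the last 2 symbols read; the other (5 states) tracks whether the input so far still matches the prefix `qpp`. Each combined state is a pair, one component from each; accept when both components accept.
          p    q  
>  s0     s1   s2 
   s1     s3   s4 
   s2     s5   s6 
   s3     s3   s4 
   s4     s7   s6 
   s5     s8   s4 
   s6     s7   s6 
   s7     s3   s4 
 * s8     s8   s9 
 * s9    s10  s11 
   s10    s8   s9 
   s11   s10  s11 
(> = start, * = accepting)

start=s0 accept=s8,s9 s0-p->s1 s0-q->s2 s1-p->s3 s1-q->s4 s2-p->s5 s2-q->s6 s3-p->s3 s3-q->s4 s4-p->s7 s4-q->s6 s5-p->s8 s5-q->s4 s6-p->s7 s6-q->s6 s7-p->s3 s7-q->s4 s8-p->s8 s8-q->s9 s9-p->s10 s9-q->s11 s10-p->s8 s10-q->s9 s11-p->s10 s11-q->s11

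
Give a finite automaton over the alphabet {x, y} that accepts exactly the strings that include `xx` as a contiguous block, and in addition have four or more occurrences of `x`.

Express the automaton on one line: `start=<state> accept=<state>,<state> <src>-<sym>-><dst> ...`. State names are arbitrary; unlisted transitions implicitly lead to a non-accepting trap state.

start=s0 accept=s6,s8 s0-x->s1 s0-y->s0 s1-x->s2 s1-y->s3 s2-x->s4 s2-y->s2 s3-x->s5 s3-y->s3 s4-x->s6 s4-y->s4 s5-x->s4 s5-y->s7 s6-x->s8 s6-y->s6 s7-x->s9 s7-y->s7 s8-x->s8 s8-y->s8 s9-x->s6 s9-y->s10 s10-x->s11 s10-y->s10 s11-x->s8 s11-y->s12 s12-x->s13 s12-y->s12 s13-x->s8 s13-y->s14 s14-x->s13 s14-y->s14

Handle the two conditions separately and then intersect. One (3 states) tracks whether and how much of `xx` has been seen; the other (6 states) tracks the count of `x`s, saturating at 5. Each combined state is a pair, one component from each; accept when both components accept.
15 states suffice.
          x    y  
>  s0     s1   s0 
   s1     s2   s3 
   s2     s4   s2 
   s3     s5   s3 
   s4     s6   s4 
   s5     s4   s7 
 * s6     s8   s6 
   s7     s9   s7 
 * s8     s8   s8 
   s9     s6  s10 
   s10   s11  s10 
   s11    s8  s12 
   s12   s13  s12 
   s13    s8  s14 
   s14   s13  s14 
(> = start, * = accepting)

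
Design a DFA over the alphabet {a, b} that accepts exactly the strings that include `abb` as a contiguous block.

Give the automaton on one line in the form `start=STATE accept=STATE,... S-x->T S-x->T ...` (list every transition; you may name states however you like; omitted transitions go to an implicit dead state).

start=q0 accept=q3 q0-a->q1 q0-b->q0 q1-a->q1 q1-b->q2 q2-a->q1 q2-b->q3 q3-a->q3 q3-b->q3

States q0..q2 record the length of the longest prefix of `abb` that matches the current input suffix. Reaching q3 means `abb` has been seen, and we stay there forever. Accept from q3.
With 4 states:
        a   b  
>  q0   q1  q0 
   q1   q1  q2 
   q2   q1  q3 
 * q3   q3  q3 
(> = start, * = accepting)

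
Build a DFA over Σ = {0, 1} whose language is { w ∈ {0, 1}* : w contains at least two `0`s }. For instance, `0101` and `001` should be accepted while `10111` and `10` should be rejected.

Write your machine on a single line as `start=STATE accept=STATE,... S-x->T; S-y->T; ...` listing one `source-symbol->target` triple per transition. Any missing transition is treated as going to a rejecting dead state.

start=S0; accept=S2,S3; S0-0->S1; S0-1->S0; S1-0->S2; S1-1->S1; S2-0->S3; S2-1->S2; S3-0->S3; S3-1->S3

Count `0`s, saturating at 3: states S0 through S2 mean 0 through 2 `0`s seen; S3 means more than 2. Each `0` increments (capped at S3); other symbols loop. Accept from {S2, S3}.
With 4 states:
        0   1  
>  S0   S1  S0 
   S1   S2  S1 
 * S2   S3  S2 
 * S3   S3  S3 
(> = start, * = accepting)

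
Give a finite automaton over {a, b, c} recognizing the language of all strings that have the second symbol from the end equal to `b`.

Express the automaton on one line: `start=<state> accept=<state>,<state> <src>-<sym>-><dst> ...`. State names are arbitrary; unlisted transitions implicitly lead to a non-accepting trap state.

start=S0 accept=S7,S8,S9 S0-a->S1 S0-b->S2 S0-c->S3 S1-a->S4 S1-b->S5 S1-c->S6 S2-a->S7 S2-b->S8 S2-c->S9 S3-a->S10 S3-b->S11 S3-c->S12 S4-a->S4 S4-b->S5 S4-c->S6 S5-a->S7 S5-b->S8 S5-c->S9 S6-a->S10 S6-b->S11 S6-c->S12 S7-a->S4 S7-b->S5 S7-c->S6 S8-a->S7 S8-b->S8 S8-c->S9 S9-a->S10 S9-b->S11 S9-c->S12 S10-a->S4 S10-b->S5 S10-c->S6 S11-a->S7 S11-b->S8 S11-c->S9 S12-a->S10 S12-b->S11 S12-c->S12

A DFA must remember the last 2 symbols (since which symbol is second-to-last isn't known until the input ends). Use one state per possible window of the last ≤2 symbols; accept from those whose window starts with `b`.
With 13 states:
          a    b    c  
>  S0     S1   S2   S3 
   S1     S4   S5   S6 
   S2     S7   S8   S9 
   S3    S10  S11  S12 
   S4     S4   S5   S6 
   S5     S7   S8   S9 
   S6    S10  S11  S12 
 * S7     S4   S5   S6 
 * S8     S7   S8   S9 
 * S9    S10  S11  S12 
   S10    S4   S5   S6 
   S11    S7   S8   S9 
   S12   S10  S11  S12 
(> = start, * = accepting)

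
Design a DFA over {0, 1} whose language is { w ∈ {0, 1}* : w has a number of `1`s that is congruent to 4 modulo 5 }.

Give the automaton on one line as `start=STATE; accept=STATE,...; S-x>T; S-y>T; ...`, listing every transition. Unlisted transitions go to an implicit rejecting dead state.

The only thing that matters is how many `1`s have appeared, reduced mod 5. Use one state per residue: s0 for 0, …, s4 for 4. Reading `1` moves to the next residue; anything else stays put. s4 is accepting.
        0   1  
>  s0   s0  s1 
   s1   s1  s2 
   s2   s2  s3 
   s3   s3  s4 
 * s4   s4  s0 
(> = start, * = accepting)

start=s0; accept=s4; s0-0>s0; s0-1>s1; s1-0>s1; s1-1>s2; s2-0>s2; s2-1>s3; s3-0>s3; s3-1>s4; s4-0>s4; s4-1>s0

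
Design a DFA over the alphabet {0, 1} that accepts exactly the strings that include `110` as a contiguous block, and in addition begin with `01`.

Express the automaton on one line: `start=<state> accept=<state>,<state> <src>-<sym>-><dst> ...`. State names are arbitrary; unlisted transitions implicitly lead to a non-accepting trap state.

start=s0 accept=s6 s0-0->s1 s0-1->s2 s1-0->s2 s1-1->s3 s2-0->s2 s2-1->s2 s3-0->s4 s3-1->s5 s4-0->s4 s4-1->s3 s5-0->s6 s5-1->s5 s6-0->s6 s6-1->s6

Handle the two conditions separately and then intersect. The first has 4 states tracking whether and how much of `110` has been seen; the second has 4 states tracking whether the input so far still matches the prefix `01`. A product state is a pair (one from each), accepting exactly when both do. Equivalent product states are then merged.
7 states suffice.
        0   1  
>  s0   s1  s2 
   s1   s2  s3 
   s2   s2  s2 
   s3   s4  s5 
   s4   s4  s3 
   s5   s6  s5 
 * s6   s6  s6 
(> = start, * = accepting)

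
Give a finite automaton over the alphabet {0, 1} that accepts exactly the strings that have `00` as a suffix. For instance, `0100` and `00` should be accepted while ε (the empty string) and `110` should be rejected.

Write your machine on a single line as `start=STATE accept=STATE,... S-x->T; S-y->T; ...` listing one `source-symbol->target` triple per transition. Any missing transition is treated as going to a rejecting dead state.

Let each state record the length of the longest suffix of the input read so far that is also a prefix of `00`. q1 means the last symbol is `0`; q2 means the last 2 symbols are `00`. Accept only at q2, where the string currently ends in `00`.
With 3 states:
        0   1  
>  q0   q1  q0 
   q1   q2  q0 
 * q2   q2  q0 
(> = start, * = accepting)

start=q0; accept=q2; q0-0->q1; q0-1->q0; q1-0->q2; q1-1->q0; q2-0->q2; q2-1->q0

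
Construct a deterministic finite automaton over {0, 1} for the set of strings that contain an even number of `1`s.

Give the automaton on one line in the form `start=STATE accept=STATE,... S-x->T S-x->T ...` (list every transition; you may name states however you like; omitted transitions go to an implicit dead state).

The only thing that matters is how many `1`s have appeared, reduced mod 2. Use one state per residue: A for 0, …, B for 1. Reading `1` moves to the next residue; anything else stays put. A is accepting.
With 2 states:
       0  1 
>* A   A  B 
   B   B  A 
(> = start, * = accepting)

start=A accept=A A-0->A A-1->B B-0->B B-1->A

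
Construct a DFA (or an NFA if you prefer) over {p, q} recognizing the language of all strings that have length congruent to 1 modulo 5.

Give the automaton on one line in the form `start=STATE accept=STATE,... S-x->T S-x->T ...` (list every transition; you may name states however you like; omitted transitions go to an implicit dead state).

start=A accept=B A-p->B A-q->B B-p->C B-q->C C-p->D C-q->D D-p->E D-q->E E-p->A E-q->A

Only the length mod 5 matters, so use a 5-cycle: from any state, every input symbol moves to the next state, wrapping E back to A. Mark B accepting.
       p  q 
>  A   B  B 
 * B   C  C 
   C   D  D 
   D   E  E 
   E   A  A 
(> = start, * = accepting)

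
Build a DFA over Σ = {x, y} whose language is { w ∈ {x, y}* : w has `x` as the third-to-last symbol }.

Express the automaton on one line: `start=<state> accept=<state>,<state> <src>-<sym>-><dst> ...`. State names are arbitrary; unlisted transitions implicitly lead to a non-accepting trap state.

start=S0 accept=S7,S8,S9,S10 S0-x->S1 S0-y->S2 S1-x->S3 S1-y->S4 S2-x->S5 S2-y->S6 S3-x->S7 S3-y->S8 S4-x->S9 S4-y->S10 S5-x->S11 S5-y->S12 S6-x->S13 S6-y->S14 S7-x->S7 S7-y->S8 S8-x->S9 S8-y->S10 S9-x->S11 S9-y->S12 S10-x->S13 S10-y->S14 S11-x->S7 S11-y->S8 S12-x->S9 S12-y->S10 S13-x->S11 S13-y->S12 S14-x->S13 S14-y->S14

A DFA must remember the last 3 symbols (since which symbol is third-to-last isn't known until the input ends). Use one state per possible window of the last ≤3 symbols; accept from those whose window starts with `x`.
15 states suffice.
          x    y  
>  S0     S1   S2 
   S1     S3   S4 
   S2     S5   S6 
   S3     S7   S8 
   S4     S9  S10 
   S5    S11  S12 
   S6    S13  S14 
 * S7     S7   S8 
 * S8     S9  S10 
 * S9    S11  S12 
 * S10   S13  S14 
   S11    S7   S8 
   S12    S9  S10 
   S13   S11  S12 
   S14   S13  S14 
(> = start, * = accepting)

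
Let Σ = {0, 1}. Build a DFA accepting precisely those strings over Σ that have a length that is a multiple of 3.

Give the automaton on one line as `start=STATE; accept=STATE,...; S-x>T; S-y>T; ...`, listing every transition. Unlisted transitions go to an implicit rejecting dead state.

start=q0; accept=q0; q0-0>q1; q0-1>q1; q1-0>q2; q1-1>q2; q2-0>q0; q2-1>q0

Count input length modulo 3: every symbol advances one step around the cycle q0 → q1 → q2 → q0. Accept at q0.
        0   1  
>* q0   q1  q1 
   q1   q2  q2 
   q2   q0  q0 
(> = start, * = accepting)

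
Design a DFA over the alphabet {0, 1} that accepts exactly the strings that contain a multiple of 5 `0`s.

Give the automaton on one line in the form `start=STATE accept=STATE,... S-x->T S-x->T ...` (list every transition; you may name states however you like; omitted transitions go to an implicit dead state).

The only thing that matters is how many `0`s have appeared, reduced mod 5. Use one state per residue: s0 for 0, …, s4 for 4. Reading `0` moves to the next residue; anything else stays put. s0 is accepting.
With 5 states:
        0   1  
>* s0   s1  s0 
   s1   s2  s1 
   s2   s3  s2 
   s3   s4  s3 
   s4   s0  s4 
(> = start, * = accepting)

start=s0 accept=s0 s0-0->s1 s0-1->s0 s1-0->s2 s1-1->s1 s2-0->s3 s2-1->s2 s3-0->s4 s3-1->s3 s4-0->s0 s4-1->s4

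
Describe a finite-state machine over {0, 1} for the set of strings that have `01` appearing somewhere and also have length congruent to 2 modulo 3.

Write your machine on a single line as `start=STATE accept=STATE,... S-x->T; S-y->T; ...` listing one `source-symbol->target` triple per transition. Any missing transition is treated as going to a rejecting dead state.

start=A; accept=E; A-0->B; A-1->C; B-0->D; B-1->E; C-0->D; C-1->F; D-0->G; D-1->H; E-0->H; E-1->H; F-0->G; F-1->A; G-0->B; G-1->I; H-0->I; H-1->I; I-0->E; I-1->E

Run two small machines in parallel and take their product. The first has 3 states tracking whether and how much of `01` has been seen; the second has 3 states tracking the input length modulo 3. A product state is a pair (one from each), accepting exactly when both do.
       0  1 
>  A   B  C 
   B   D  E 
   C   D  F 
   D   G  H 
 * E   H  H 
   F   G  A 
   G   B  I 
   H   I  I 
   I   E  E 
(> = start, * = accepting)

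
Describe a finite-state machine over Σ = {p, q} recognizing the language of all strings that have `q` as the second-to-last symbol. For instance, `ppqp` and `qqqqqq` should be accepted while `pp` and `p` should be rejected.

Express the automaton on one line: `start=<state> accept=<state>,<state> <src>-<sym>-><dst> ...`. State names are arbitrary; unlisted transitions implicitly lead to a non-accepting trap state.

start=S0 accept=S5,S6 S0-p->S1 S0-q->S2 S1-p->S3 S1-q->S4 S2-p->S5 S2-q->S6 S3-p->S3 S3-q->S4 S4-p->S5 S4-q->S6 S5-p->S3 S5-q->S4 S6-p->S5 S6-q->S6

Because acceptance depends on a position counted from the end, the machine has to buffer the most recent 2 symbols. Make each state the string of the last up-to-2 symbols read; on input `x` shift the window left and append `x`. Accept when the buffered window has length 2 and begins with `q`.
7 states suffice.
        p   q  
>  S0   S1  S2 
   S1   S3  S4 
   S2   S5  S6 
   S3   S3  S4 
   S4   S5  S6 
 * S5   S3  S4 
 * S6   S5  S6 
(> = start, * = accepting)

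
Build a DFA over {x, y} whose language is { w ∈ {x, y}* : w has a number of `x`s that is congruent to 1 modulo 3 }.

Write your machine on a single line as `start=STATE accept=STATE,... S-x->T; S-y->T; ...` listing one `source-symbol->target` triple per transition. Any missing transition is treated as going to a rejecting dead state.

start=S0; accept=S1; S0-x->S1; S0-y->S0; S1-x->S2; S1-y->S1; S2-x->S0; S2-y->S2

The only thing that matters is how many `x`s have appeared, reduced mod 3. Use one state per residue: S0 for 0, …, S2 for 2. Reading `x` moves to the next residue; anything else stays put. S1 is accepting.
3 states suffice.
        x   y  
>  S0   S1  S0 
 * S1   S2  S1 
   S2   S0  S2 
(> = start, * = accepting)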